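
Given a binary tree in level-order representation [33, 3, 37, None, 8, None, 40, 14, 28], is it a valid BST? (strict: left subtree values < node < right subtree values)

Level-order array: [33, 3, 37, None, 8, None, 40, 14, 28]
Validate using subtree bounds (lo, hi): at each node, require lo < value < hi,
then recurse left with hi=value and right with lo=value.
Preorder trace (stopping at first violation):
  at node 33 with bounds (-inf, +inf): OK
  at node 3 with bounds (-inf, 33): OK
  at node 8 with bounds (3, 33): OK
  at node 14 with bounds (3, 8): VIOLATION
Node 14 violates its bound: not (3 < 14 < 8).
Result: Not a valid BST


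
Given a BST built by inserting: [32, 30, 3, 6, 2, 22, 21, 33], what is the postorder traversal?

Tree insertion order: [32, 30, 3, 6, 2, 22, 21, 33]
Tree (level-order array): [32, 30, 33, 3, None, None, None, 2, 6, None, None, None, 22, 21]
Postorder traversal: [2, 21, 22, 6, 3, 30, 33, 32]


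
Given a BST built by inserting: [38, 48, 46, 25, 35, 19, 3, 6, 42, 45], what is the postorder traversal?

Tree insertion order: [38, 48, 46, 25, 35, 19, 3, 6, 42, 45]
Tree (level-order array): [38, 25, 48, 19, 35, 46, None, 3, None, None, None, 42, None, None, 6, None, 45]
Postorder traversal: [6, 3, 19, 35, 25, 45, 42, 46, 48, 38]


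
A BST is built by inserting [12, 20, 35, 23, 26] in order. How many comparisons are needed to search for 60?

Search path for 60: 12 -> 20 -> 35
Found: False
Comparisons: 3


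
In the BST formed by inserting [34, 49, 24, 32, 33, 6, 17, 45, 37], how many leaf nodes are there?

Tree built from: [34, 49, 24, 32, 33, 6, 17, 45, 37]
Tree (level-order array): [34, 24, 49, 6, 32, 45, None, None, 17, None, 33, 37]
Rule: A leaf has 0 children.
Per-node child counts:
  node 34: 2 child(ren)
  node 24: 2 child(ren)
  node 6: 1 child(ren)
  node 17: 0 child(ren)
  node 32: 1 child(ren)
  node 33: 0 child(ren)
  node 49: 1 child(ren)
  node 45: 1 child(ren)
  node 37: 0 child(ren)
Matching nodes: [17, 33, 37]
Count of leaf nodes: 3


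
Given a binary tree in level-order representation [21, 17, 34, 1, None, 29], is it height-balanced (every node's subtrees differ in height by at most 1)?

Tree (level-order array): [21, 17, 34, 1, None, 29]
Definition: a tree is height-balanced if, at every node, |h(left) - h(right)| <= 1 (empty subtree has height -1).
Bottom-up per-node check:
  node 1: h_left=-1, h_right=-1, diff=0 [OK], height=0
  node 17: h_left=0, h_right=-1, diff=1 [OK], height=1
  node 29: h_left=-1, h_right=-1, diff=0 [OK], height=0
  node 34: h_left=0, h_right=-1, diff=1 [OK], height=1
  node 21: h_left=1, h_right=1, diff=0 [OK], height=2
All nodes satisfy the balance condition.
Result: Balanced


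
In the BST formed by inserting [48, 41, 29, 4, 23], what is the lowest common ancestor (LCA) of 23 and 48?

Tree insertion order: [48, 41, 29, 4, 23]
Tree (level-order array): [48, 41, None, 29, None, 4, None, None, 23]
In a BST, the LCA of p=23, q=48 is the first node v on the
root-to-leaf path with p <= v <= q (go left if both < v, right if both > v).
Walk from root:
  at 48: 23 <= 48 <= 48, this is the LCA
LCA = 48


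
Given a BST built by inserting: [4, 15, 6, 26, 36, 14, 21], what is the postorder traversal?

Tree insertion order: [4, 15, 6, 26, 36, 14, 21]
Tree (level-order array): [4, None, 15, 6, 26, None, 14, 21, 36]
Postorder traversal: [14, 6, 21, 36, 26, 15, 4]


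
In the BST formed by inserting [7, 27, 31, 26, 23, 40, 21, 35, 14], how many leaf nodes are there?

Tree built from: [7, 27, 31, 26, 23, 40, 21, 35, 14]
Tree (level-order array): [7, None, 27, 26, 31, 23, None, None, 40, 21, None, 35, None, 14]
Rule: A leaf has 0 children.
Per-node child counts:
  node 7: 1 child(ren)
  node 27: 2 child(ren)
  node 26: 1 child(ren)
  node 23: 1 child(ren)
  node 21: 1 child(ren)
  node 14: 0 child(ren)
  node 31: 1 child(ren)
  node 40: 1 child(ren)
  node 35: 0 child(ren)
Matching nodes: [14, 35]
Count of leaf nodes: 2


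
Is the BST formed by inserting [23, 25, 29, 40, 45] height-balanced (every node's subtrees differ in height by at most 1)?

Tree (level-order array): [23, None, 25, None, 29, None, 40, None, 45]
Definition: a tree is height-balanced if, at every node, |h(left) - h(right)| <= 1 (empty subtree has height -1).
Bottom-up per-node check:
  node 45: h_left=-1, h_right=-1, diff=0 [OK], height=0
  node 40: h_left=-1, h_right=0, diff=1 [OK], height=1
  node 29: h_left=-1, h_right=1, diff=2 [FAIL (|-1-1|=2 > 1)], height=2
  node 25: h_left=-1, h_right=2, diff=3 [FAIL (|-1-2|=3 > 1)], height=3
  node 23: h_left=-1, h_right=3, diff=4 [FAIL (|-1-3|=4 > 1)], height=4
Node 29 violates the condition: |-1 - 1| = 2 > 1.
Result: Not balanced


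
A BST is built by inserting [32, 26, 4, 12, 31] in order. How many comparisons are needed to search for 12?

Search path for 12: 32 -> 26 -> 4 -> 12
Found: True
Comparisons: 4


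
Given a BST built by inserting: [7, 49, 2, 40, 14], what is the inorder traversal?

Tree insertion order: [7, 49, 2, 40, 14]
Tree (level-order array): [7, 2, 49, None, None, 40, None, 14]
Inorder traversal: [2, 7, 14, 40, 49]


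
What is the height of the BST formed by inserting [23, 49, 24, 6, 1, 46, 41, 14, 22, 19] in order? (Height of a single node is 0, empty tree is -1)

Insertion order: [23, 49, 24, 6, 1, 46, 41, 14, 22, 19]
Tree (level-order array): [23, 6, 49, 1, 14, 24, None, None, None, None, 22, None, 46, 19, None, 41]
Compute height bottom-up (empty subtree = -1):
  height(1) = 1 + max(-1, -1) = 0
  height(19) = 1 + max(-1, -1) = 0
  height(22) = 1 + max(0, -1) = 1
  height(14) = 1 + max(-1, 1) = 2
  height(6) = 1 + max(0, 2) = 3
  height(41) = 1 + max(-1, -1) = 0
  height(46) = 1 + max(0, -1) = 1
  height(24) = 1 + max(-1, 1) = 2
  height(49) = 1 + max(2, -1) = 3
  height(23) = 1 + max(3, 3) = 4
Height = 4


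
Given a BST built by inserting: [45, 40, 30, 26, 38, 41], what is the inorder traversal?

Tree insertion order: [45, 40, 30, 26, 38, 41]
Tree (level-order array): [45, 40, None, 30, 41, 26, 38]
Inorder traversal: [26, 30, 38, 40, 41, 45]


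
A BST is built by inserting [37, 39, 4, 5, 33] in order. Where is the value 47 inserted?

Starting tree (level order): [37, 4, 39, None, 5, None, None, None, 33]
Insertion path: 37 -> 39
Result: insert 47 as right child of 39
Final tree (level order): [37, 4, 39, None, 5, None, 47, None, 33]


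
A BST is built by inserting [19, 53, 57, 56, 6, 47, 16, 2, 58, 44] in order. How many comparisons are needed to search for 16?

Search path for 16: 19 -> 6 -> 16
Found: True
Comparisons: 3


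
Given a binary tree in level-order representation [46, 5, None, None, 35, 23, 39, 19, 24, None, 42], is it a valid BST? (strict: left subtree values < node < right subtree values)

Level-order array: [46, 5, None, None, 35, 23, 39, 19, 24, None, 42]
Validate using subtree bounds (lo, hi): at each node, require lo < value < hi,
then recurse left with hi=value and right with lo=value.
Preorder trace (stopping at first violation):
  at node 46 with bounds (-inf, +inf): OK
  at node 5 with bounds (-inf, 46): OK
  at node 35 with bounds (5, 46): OK
  at node 23 with bounds (5, 35): OK
  at node 19 with bounds (5, 23): OK
  at node 24 with bounds (23, 35): OK
  at node 39 with bounds (35, 46): OK
  at node 42 with bounds (39, 46): OK
No violation found at any node.
Result: Valid BST


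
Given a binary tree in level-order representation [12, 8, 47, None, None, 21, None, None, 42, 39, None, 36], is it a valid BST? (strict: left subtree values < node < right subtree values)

Level-order array: [12, 8, 47, None, None, 21, None, None, 42, 39, None, 36]
Validate using subtree bounds (lo, hi): at each node, require lo < value < hi,
then recurse left with hi=value and right with lo=value.
Preorder trace (stopping at first violation):
  at node 12 with bounds (-inf, +inf): OK
  at node 8 with bounds (-inf, 12): OK
  at node 47 with bounds (12, +inf): OK
  at node 21 with bounds (12, 47): OK
  at node 42 with bounds (21, 47): OK
  at node 39 with bounds (21, 42): OK
  at node 36 with bounds (21, 39): OK
No violation found at any node.
Result: Valid BST


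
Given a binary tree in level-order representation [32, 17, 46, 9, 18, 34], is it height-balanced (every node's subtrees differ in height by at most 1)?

Tree (level-order array): [32, 17, 46, 9, 18, 34]
Definition: a tree is height-balanced if, at every node, |h(left) - h(right)| <= 1 (empty subtree has height -1).
Bottom-up per-node check:
  node 9: h_left=-1, h_right=-1, diff=0 [OK], height=0
  node 18: h_left=-1, h_right=-1, diff=0 [OK], height=0
  node 17: h_left=0, h_right=0, diff=0 [OK], height=1
  node 34: h_left=-1, h_right=-1, diff=0 [OK], height=0
  node 46: h_left=0, h_right=-1, diff=1 [OK], height=1
  node 32: h_left=1, h_right=1, diff=0 [OK], height=2
All nodes satisfy the balance condition.
Result: Balanced


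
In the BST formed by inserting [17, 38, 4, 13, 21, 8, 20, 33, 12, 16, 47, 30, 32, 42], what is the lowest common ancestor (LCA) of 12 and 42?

Tree insertion order: [17, 38, 4, 13, 21, 8, 20, 33, 12, 16, 47, 30, 32, 42]
Tree (level-order array): [17, 4, 38, None, 13, 21, 47, 8, 16, 20, 33, 42, None, None, 12, None, None, None, None, 30, None, None, None, None, None, None, 32]
In a BST, the LCA of p=12, q=42 is the first node v on the
root-to-leaf path with p <= v <= q (go left if both < v, right if both > v).
Walk from root:
  at 17: 12 <= 17 <= 42, this is the LCA
LCA = 17


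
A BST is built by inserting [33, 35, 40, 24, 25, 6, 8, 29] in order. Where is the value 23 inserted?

Starting tree (level order): [33, 24, 35, 6, 25, None, 40, None, 8, None, 29]
Insertion path: 33 -> 24 -> 6 -> 8
Result: insert 23 as right child of 8
Final tree (level order): [33, 24, 35, 6, 25, None, 40, None, 8, None, 29, None, None, None, 23]


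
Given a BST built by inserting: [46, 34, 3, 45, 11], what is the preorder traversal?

Tree insertion order: [46, 34, 3, 45, 11]
Tree (level-order array): [46, 34, None, 3, 45, None, 11]
Preorder traversal: [46, 34, 3, 11, 45]


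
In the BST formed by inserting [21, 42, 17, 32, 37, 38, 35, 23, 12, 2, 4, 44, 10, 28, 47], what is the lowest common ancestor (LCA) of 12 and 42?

Tree insertion order: [21, 42, 17, 32, 37, 38, 35, 23, 12, 2, 4, 44, 10, 28, 47]
Tree (level-order array): [21, 17, 42, 12, None, 32, 44, 2, None, 23, 37, None, 47, None, 4, None, 28, 35, 38, None, None, None, 10]
In a BST, the LCA of p=12, q=42 is the first node v on the
root-to-leaf path with p <= v <= q (go left if both < v, right if both > v).
Walk from root:
  at 21: 12 <= 21 <= 42, this is the LCA
LCA = 21


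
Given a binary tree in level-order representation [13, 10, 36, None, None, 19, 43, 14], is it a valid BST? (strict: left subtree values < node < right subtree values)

Level-order array: [13, 10, 36, None, None, 19, 43, 14]
Validate using subtree bounds (lo, hi): at each node, require lo < value < hi,
then recurse left with hi=value and right with lo=value.
Preorder trace (stopping at first violation):
  at node 13 with bounds (-inf, +inf): OK
  at node 10 with bounds (-inf, 13): OK
  at node 36 with bounds (13, +inf): OK
  at node 19 with bounds (13, 36): OK
  at node 14 with bounds (13, 19): OK
  at node 43 with bounds (36, +inf): OK
No violation found at any node.
Result: Valid BST


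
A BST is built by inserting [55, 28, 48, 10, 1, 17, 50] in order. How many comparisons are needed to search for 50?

Search path for 50: 55 -> 28 -> 48 -> 50
Found: True
Comparisons: 4


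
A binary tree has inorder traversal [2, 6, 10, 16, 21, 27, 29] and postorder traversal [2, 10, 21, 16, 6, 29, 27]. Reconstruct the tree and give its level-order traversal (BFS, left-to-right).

Inorder:   [2, 6, 10, 16, 21, 27, 29]
Postorder: [2, 10, 21, 16, 6, 29, 27]
Algorithm: postorder visits root last, so walk postorder right-to-left;
each value is the root of the current inorder slice — split it at that
value, recurse on the right subtree first, then the left.
Recursive splits:
  root=27; inorder splits into left=[2, 6, 10, 16, 21], right=[29]
  root=29; inorder splits into left=[], right=[]
  root=6; inorder splits into left=[2], right=[10, 16, 21]
  root=16; inorder splits into left=[10], right=[21]
  root=21; inorder splits into left=[], right=[]
  root=10; inorder splits into left=[], right=[]
  root=2; inorder splits into left=[], right=[]
Reconstructed level-order: [27, 6, 29, 2, 16, 10, 21]


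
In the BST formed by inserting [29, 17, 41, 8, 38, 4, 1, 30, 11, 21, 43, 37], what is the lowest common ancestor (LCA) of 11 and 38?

Tree insertion order: [29, 17, 41, 8, 38, 4, 1, 30, 11, 21, 43, 37]
Tree (level-order array): [29, 17, 41, 8, 21, 38, 43, 4, 11, None, None, 30, None, None, None, 1, None, None, None, None, 37]
In a BST, the LCA of p=11, q=38 is the first node v on the
root-to-leaf path with p <= v <= q (go left if both < v, right if both > v).
Walk from root:
  at 29: 11 <= 29 <= 38, this is the LCA
LCA = 29


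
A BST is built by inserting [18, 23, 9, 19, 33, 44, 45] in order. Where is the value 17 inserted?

Starting tree (level order): [18, 9, 23, None, None, 19, 33, None, None, None, 44, None, 45]
Insertion path: 18 -> 9
Result: insert 17 as right child of 9
Final tree (level order): [18, 9, 23, None, 17, 19, 33, None, None, None, None, None, 44, None, 45]


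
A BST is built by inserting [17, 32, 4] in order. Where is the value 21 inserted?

Starting tree (level order): [17, 4, 32]
Insertion path: 17 -> 32
Result: insert 21 as left child of 32
Final tree (level order): [17, 4, 32, None, None, 21]


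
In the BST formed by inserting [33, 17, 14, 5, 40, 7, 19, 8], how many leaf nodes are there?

Tree built from: [33, 17, 14, 5, 40, 7, 19, 8]
Tree (level-order array): [33, 17, 40, 14, 19, None, None, 5, None, None, None, None, 7, None, 8]
Rule: A leaf has 0 children.
Per-node child counts:
  node 33: 2 child(ren)
  node 17: 2 child(ren)
  node 14: 1 child(ren)
  node 5: 1 child(ren)
  node 7: 1 child(ren)
  node 8: 0 child(ren)
  node 19: 0 child(ren)
  node 40: 0 child(ren)
Matching nodes: [8, 19, 40]
Count of leaf nodes: 3


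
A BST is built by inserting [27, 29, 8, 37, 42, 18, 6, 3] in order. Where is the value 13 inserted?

Starting tree (level order): [27, 8, 29, 6, 18, None, 37, 3, None, None, None, None, 42]
Insertion path: 27 -> 8 -> 18
Result: insert 13 as left child of 18
Final tree (level order): [27, 8, 29, 6, 18, None, 37, 3, None, 13, None, None, 42]


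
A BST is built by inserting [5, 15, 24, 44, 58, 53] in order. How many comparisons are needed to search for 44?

Search path for 44: 5 -> 15 -> 24 -> 44
Found: True
Comparisons: 4


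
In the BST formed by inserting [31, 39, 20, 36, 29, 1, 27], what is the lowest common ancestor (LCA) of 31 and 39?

Tree insertion order: [31, 39, 20, 36, 29, 1, 27]
Tree (level-order array): [31, 20, 39, 1, 29, 36, None, None, None, 27]
In a BST, the LCA of p=31, q=39 is the first node v on the
root-to-leaf path with p <= v <= q (go left if both < v, right if both > v).
Walk from root:
  at 31: 31 <= 31 <= 39, this is the LCA
LCA = 31


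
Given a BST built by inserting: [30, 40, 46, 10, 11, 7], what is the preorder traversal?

Tree insertion order: [30, 40, 46, 10, 11, 7]
Tree (level-order array): [30, 10, 40, 7, 11, None, 46]
Preorder traversal: [30, 10, 7, 11, 40, 46]


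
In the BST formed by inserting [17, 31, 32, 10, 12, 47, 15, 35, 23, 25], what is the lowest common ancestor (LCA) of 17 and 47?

Tree insertion order: [17, 31, 32, 10, 12, 47, 15, 35, 23, 25]
Tree (level-order array): [17, 10, 31, None, 12, 23, 32, None, 15, None, 25, None, 47, None, None, None, None, 35]
In a BST, the LCA of p=17, q=47 is the first node v on the
root-to-leaf path with p <= v <= q (go left if both < v, right if both > v).
Walk from root:
  at 17: 17 <= 17 <= 47, this is the LCA
LCA = 17


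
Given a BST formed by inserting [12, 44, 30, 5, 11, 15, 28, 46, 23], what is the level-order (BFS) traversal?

Tree insertion order: [12, 44, 30, 5, 11, 15, 28, 46, 23]
Tree (level-order array): [12, 5, 44, None, 11, 30, 46, None, None, 15, None, None, None, None, 28, 23]
BFS from the root, enqueuing left then right child of each popped node:
  queue [12] -> pop 12, enqueue [5, 44], visited so far: [12]
  queue [5, 44] -> pop 5, enqueue [11], visited so far: [12, 5]
  queue [44, 11] -> pop 44, enqueue [30, 46], visited so far: [12, 5, 44]
  queue [11, 30, 46] -> pop 11, enqueue [none], visited so far: [12, 5, 44, 11]
  queue [30, 46] -> pop 30, enqueue [15], visited so far: [12, 5, 44, 11, 30]
  queue [46, 15] -> pop 46, enqueue [none], visited so far: [12, 5, 44, 11, 30, 46]
  queue [15] -> pop 15, enqueue [28], visited so far: [12, 5, 44, 11, 30, 46, 15]
  queue [28] -> pop 28, enqueue [23], visited so far: [12, 5, 44, 11, 30, 46, 15, 28]
  queue [23] -> pop 23, enqueue [none], visited so far: [12, 5, 44, 11, 30, 46, 15, 28, 23]
Result: [12, 5, 44, 11, 30, 46, 15, 28, 23]


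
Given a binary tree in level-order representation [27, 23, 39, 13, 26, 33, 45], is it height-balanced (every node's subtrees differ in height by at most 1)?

Tree (level-order array): [27, 23, 39, 13, 26, 33, 45]
Definition: a tree is height-balanced if, at every node, |h(left) - h(right)| <= 1 (empty subtree has height -1).
Bottom-up per-node check:
  node 13: h_left=-1, h_right=-1, diff=0 [OK], height=0
  node 26: h_left=-1, h_right=-1, diff=0 [OK], height=0
  node 23: h_left=0, h_right=0, diff=0 [OK], height=1
  node 33: h_left=-1, h_right=-1, diff=0 [OK], height=0
  node 45: h_left=-1, h_right=-1, diff=0 [OK], height=0
  node 39: h_left=0, h_right=0, diff=0 [OK], height=1
  node 27: h_left=1, h_right=1, diff=0 [OK], height=2
All nodes satisfy the balance condition.
Result: Balanced


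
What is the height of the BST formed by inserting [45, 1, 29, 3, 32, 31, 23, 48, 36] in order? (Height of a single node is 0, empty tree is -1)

Insertion order: [45, 1, 29, 3, 32, 31, 23, 48, 36]
Tree (level-order array): [45, 1, 48, None, 29, None, None, 3, 32, None, 23, 31, 36]
Compute height bottom-up (empty subtree = -1):
  height(23) = 1 + max(-1, -1) = 0
  height(3) = 1 + max(-1, 0) = 1
  height(31) = 1 + max(-1, -1) = 0
  height(36) = 1 + max(-1, -1) = 0
  height(32) = 1 + max(0, 0) = 1
  height(29) = 1 + max(1, 1) = 2
  height(1) = 1 + max(-1, 2) = 3
  height(48) = 1 + max(-1, -1) = 0
  height(45) = 1 + max(3, 0) = 4
Height = 4


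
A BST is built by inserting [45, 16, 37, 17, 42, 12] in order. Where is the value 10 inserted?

Starting tree (level order): [45, 16, None, 12, 37, None, None, 17, 42]
Insertion path: 45 -> 16 -> 12
Result: insert 10 as left child of 12
Final tree (level order): [45, 16, None, 12, 37, 10, None, 17, 42]


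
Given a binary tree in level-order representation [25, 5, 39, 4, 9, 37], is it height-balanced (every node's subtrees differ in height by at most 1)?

Tree (level-order array): [25, 5, 39, 4, 9, 37]
Definition: a tree is height-balanced if, at every node, |h(left) - h(right)| <= 1 (empty subtree has height -1).
Bottom-up per-node check:
  node 4: h_left=-1, h_right=-1, diff=0 [OK], height=0
  node 9: h_left=-1, h_right=-1, diff=0 [OK], height=0
  node 5: h_left=0, h_right=0, diff=0 [OK], height=1
  node 37: h_left=-1, h_right=-1, diff=0 [OK], height=0
  node 39: h_left=0, h_right=-1, diff=1 [OK], height=1
  node 25: h_left=1, h_right=1, diff=0 [OK], height=2
All nodes satisfy the balance condition.
Result: Balanced


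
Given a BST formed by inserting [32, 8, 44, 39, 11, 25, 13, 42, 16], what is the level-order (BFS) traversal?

Tree insertion order: [32, 8, 44, 39, 11, 25, 13, 42, 16]
Tree (level-order array): [32, 8, 44, None, 11, 39, None, None, 25, None, 42, 13, None, None, None, None, 16]
BFS from the root, enqueuing left then right child of each popped node:
  queue [32] -> pop 32, enqueue [8, 44], visited so far: [32]
  queue [8, 44] -> pop 8, enqueue [11], visited so far: [32, 8]
  queue [44, 11] -> pop 44, enqueue [39], visited so far: [32, 8, 44]
  queue [11, 39] -> pop 11, enqueue [25], visited so far: [32, 8, 44, 11]
  queue [39, 25] -> pop 39, enqueue [42], visited so far: [32, 8, 44, 11, 39]
  queue [25, 42] -> pop 25, enqueue [13], visited so far: [32, 8, 44, 11, 39, 25]
  queue [42, 13] -> pop 42, enqueue [none], visited so far: [32, 8, 44, 11, 39, 25, 42]
  queue [13] -> pop 13, enqueue [16], visited so far: [32, 8, 44, 11, 39, 25, 42, 13]
  queue [16] -> pop 16, enqueue [none], visited so far: [32, 8, 44, 11, 39, 25, 42, 13, 16]
Result: [32, 8, 44, 11, 39, 25, 42, 13, 16]


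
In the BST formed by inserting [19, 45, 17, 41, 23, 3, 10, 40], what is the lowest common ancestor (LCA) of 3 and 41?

Tree insertion order: [19, 45, 17, 41, 23, 3, 10, 40]
Tree (level-order array): [19, 17, 45, 3, None, 41, None, None, 10, 23, None, None, None, None, 40]
In a BST, the LCA of p=3, q=41 is the first node v on the
root-to-leaf path with p <= v <= q (go left if both < v, right if both > v).
Walk from root:
  at 19: 3 <= 19 <= 41, this is the LCA
LCA = 19


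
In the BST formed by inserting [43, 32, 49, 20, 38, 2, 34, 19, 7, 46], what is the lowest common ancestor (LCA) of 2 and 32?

Tree insertion order: [43, 32, 49, 20, 38, 2, 34, 19, 7, 46]
Tree (level-order array): [43, 32, 49, 20, 38, 46, None, 2, None, 34, None, None, None, None, 19, None, None, 7]
In a BST, the LCA of p=2, q=32 is the first node v on the
root-to-leaf path with p <= v <= q (go left if both < v, right if both > v).
Walk from root:
  at 43: both 2 and 32 < 43, go left
  at 32: 2 <= 32 <= 32, this is the LCA
LCA = 32


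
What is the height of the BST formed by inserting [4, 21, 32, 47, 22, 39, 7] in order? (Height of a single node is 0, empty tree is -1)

Insertion order: [4, 21, 32, 47, 22, 39, 7]
Tree (level-order array): [4, None, 21, 7, 32, None, None, 22, 47, None, None, 39]
Compute height bottom-up (empty subtree = -1):
  height(7) = 1 + max(-1, -1) = 0
  height(22) = 1 + max(-1, -1) = 0
  height(39) = 1 + max(-1, -1) = 0
  height(47) = 1 + max(0, -1) = 1
  height(32) = 1 + max(0, 1) = 2
  height(21) = 1 + max(0, 2) = 3
  height(4) = 1 + max(-1, 3) = 4
Height = 4


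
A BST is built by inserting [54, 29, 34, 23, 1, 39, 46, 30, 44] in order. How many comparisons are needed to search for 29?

Search path for 29: 54 -> 29
Found: True
Comparisons: 2


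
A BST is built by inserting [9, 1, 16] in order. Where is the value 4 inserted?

Starting tree (level order): [9, 1, 16]
Insertion path: 9 -> 1
Result: insert 4 as right child of 1
Final tree (level order): [9, 1, 16, None, 4]


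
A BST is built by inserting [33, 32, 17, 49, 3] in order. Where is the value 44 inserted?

Starting tree (level order): [33, 32, 49, 17, None, None, None, 3]
Insertion path: 33 -> 49
Result: insert 44 as left child of 49
Final tree (level order): [33, 32, 49, 17, None, 44, None, 3]


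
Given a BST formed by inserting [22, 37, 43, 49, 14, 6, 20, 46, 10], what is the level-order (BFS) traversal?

Tree insertion order: [22, 37, 43, 49, 14, 6, 20, 46, 10]
Tree (level-order array): [22, 14, 37, 6, 20, None, 43, None, 10, None, None, None, 49, None, None, 46]
BFS from the root, enqueuing left then right child of each popped node:
  queue [22] -> pop 22, enqueue [14, 37], visited so far: [22]
  queue [14, 37] -> pop 14, enqueue [6, 20], visited so far: [22, 14]
  queue [37, 6, 20] -> pop 37, enqueue [43], visited so far: [22, 14, 37]
  queue [6, 20, 43] -> pop 6, enqueue [10], visited so far: [22, 14, 37, 6]
  queue [20, 43, 10] -> pop 20, enqueue [none], visited so far: [22, 14, 37, 6, 20]
  queue [43, 10] -> pop 43, enqueue [49], visited so far: [22, 14, 37, 6, 20, 43]
  queue [10, 49] -> pop 10, enqueue [none], visited so far: [22, 14, 37, 6, 20, 43, 10]
  queue [49] -> pop 49, enqueue [46], visited so far: [22, 14, 37, 6, 20, 43, 10, 49]
  queue [46] -> pop 46, enqueue [none], visited so far: [22, 14, 37, 6, 20, 43, 10, 49, 46]
Result: [22, 14, 37, 6, 20, 43, 10, 49, 46]


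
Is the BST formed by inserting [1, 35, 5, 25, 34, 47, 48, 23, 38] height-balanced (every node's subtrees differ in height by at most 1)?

Tree (level-order array): [1, None, 35, 5, 47, None, 25, 38, 48, 23, 34]
Definition: a tree is height-balanced if, at every node, |h(left) - h(right)| <= 1 (empty subtree has height -1).
Bottom-up per-node check:
  node 23: h_left=-1, h_right=-1, diff=0 [OK], height=0
  node 34: h_left=-1, h_right=-1, diff=0 [OK], height=0
  node 25: h_left=0, h_right=0, diff=0 [OK], height=1
  node 5: h_left=-1, h_right=1, diff=2 [FAIL (|-1-1|=2 > 1)], height=2
  node 38: h_left=-1, h_right=-1, diff=0 [OK], height=0
  node 48: h_left=-1, h_right=-1, diff=0 [OK], height=0
  node 47: h_left=0, h_right=0, diff=0 [OK], height=1
  node 35: h_left=2, h_right=1, diff=1 [OK], height=3
  node 1: h_left=-1, h_right=3, diff=4 [FAIL (|-1-3|=4 > 1)], height=4
Node 5 violates the condition: |-1 - 1| = 2 > 1.
Result: Not balanced


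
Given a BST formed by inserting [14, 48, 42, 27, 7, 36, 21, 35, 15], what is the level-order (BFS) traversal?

Tree insertion order: [14, 48, 42, 27, 7, 36, 21, 35, 15]
Tree (level-order array): [14, 7, 48, None, None, 42, None, 27, None, 21, 36, 15, None, 35]
BFS from the root, enqueuing left then right child of each popped node:
  queue [14] -> pop 14, enqueue [7, 48], visited so far: [14]
  queue [7, 48] -> pop 7, enqueue [none], visited so far: [14, 7]
  queue [48] -> pop 48, enqueue [42], visited so far: [14, 7, 48]
  queue [42] -> pop 42, enqueue [27], visited so far: [14, 7, 48, 42]
  queue [27] -> pop 27, enqueue [21, 36], visited so far: [14, 7, 48, 42, 27]
  queue [21, 36] -> pop 21, enqueue [15], visited so far: [14, 7, 48, 42, 27, 21]
  queue [36, 15] -> pop 36, enqueue [35], visited so far: [14, 7, 48, 42, 27, 21, 36]
  queue [15, 35] -> pop 15, enqueue [none], visited so far: [14, 7, 48, 42, 27, 21, 36, 15]
  queue [35] -> pop 35, enqueue [none], visited so far: [14, 7, 48, 42, 27, 21, 36, 15, 35]
Result: [14, 7, 48, 42, 27, 21, 36, 15, 35]


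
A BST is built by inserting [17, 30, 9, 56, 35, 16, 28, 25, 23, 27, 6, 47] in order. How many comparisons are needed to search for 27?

Search path for 27: 17 -> 30 -> 28 -> 25 -> 27
Found: True
Comparisons: 5


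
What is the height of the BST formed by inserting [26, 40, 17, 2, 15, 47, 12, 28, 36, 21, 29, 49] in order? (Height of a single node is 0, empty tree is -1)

Insertion order: [26, 40, 17, 2, 15, 47, 12, 28, 36, 21, 29, 49]
Tree (level-order array): [26, 17, 40, 2, 21, 28, 47, None, 15, None, None, None, 36, None, 49, 12, None, 29]
Compute height bottom-up (empty subtree = -1):
  height(12) = 1 + max(-1, -1) = 0
  height(15) = 1 + max(0, -1) = 1
  height(2) = 1 + max(-1, 1) = 2
  height(21) = 1 + max(-1, -1) = 0
  height(17) = 1 + max(2, 0) = 3
  height(29) = 1 + max(-1, -1) = 0
  height(36) = 1 + max(0, -1) = 1
  height(28) = 1 + max(-1, 1) = 2
  height(49) = 1 + max(-1, -1) = 0
  height(47) = 1 + max(-1, 0) = 1
  height(40) = 1 + max(2, 1) = 3
  height(26) = 1 + max(3, 3) = 4
Height = 4


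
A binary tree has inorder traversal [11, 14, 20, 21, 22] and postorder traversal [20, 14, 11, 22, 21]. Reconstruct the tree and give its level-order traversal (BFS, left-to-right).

Inorder:   [11, 14, 20, 21, 22]
Postorder: [20, 14, 11, 22, 21]
Algorithm: postorder visits root last, so walk postorder right-to-left;
each value is the root of the current inorder slice — split it at that
value, recurse on the right subtree first, then the left.
Recursive splits:
  root=21; inorder splits into left=[11, 14, 20], right=[22]
  root=22; inorder splits into left=[], right=[]
  root=11; inorder splits into left=[], right=[14, 20]
  root=14; inorder splits into left=[], right=[20]
  root=20; inorder splits into left=[], right=[]
Reconstructed level-order: [21, 11, 22, 14, 20]


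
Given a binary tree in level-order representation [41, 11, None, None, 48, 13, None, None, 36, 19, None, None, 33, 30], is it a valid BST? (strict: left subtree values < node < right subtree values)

Level-order array: [41, 11, None, None, 48, 13, None, None, 36, 19, None, None, 33, 30]
Validate using subtree bounds (lo, hi): at each node, require lo < value < hi,
then recurse left with hi=value and right with lo=value.
Preorder trace (stopping at first violation):
  at node 41 with bounds (-inf, +inf): OK
  at node 11 with bounds (-inf, 41): OK
  at node 48 with bounds (11, 41): VIOLATION
Node 48 violates its bound: not (11 < 48 < 41).
Result: Not a valid BST


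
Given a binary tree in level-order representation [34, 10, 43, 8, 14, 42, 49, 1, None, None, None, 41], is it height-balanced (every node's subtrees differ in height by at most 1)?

Tree (level-order array): [34, 10, 43, 8, 14, 42, 49, 1, None, None, None, 41]
Definition: a tree is height-balanced if, at every node, |h(left) - h(right)| <= 1 (empty subtree has height -1).
Bottom-up per-node check:
  node 1: h_left=-1, h_right=-1, diff=0 [OK], height=0
  node 8: h_left=0, h_right=-1, diff=1 [OK], height=1
  node 14: h_left=-1, h_right=-1, diff=0 [OK], height=0
  node 10: h_left=1, h_right=0, diff=1 [OK], height=2
  node 41: h_left=-1, h_right=-1, diff=0 [OK], height=0
  node 42: h_left=0, h_right=-1, diff=1 [OK], height=1
  node 49: h_left=-1, h_right=-1, diff=0 [OK], height=0
  node 43: h_left=1, h_right=0, diff=1 [OK], height=2
  node 34: h_left=2, h_right=2, diff=0 [OK], height=3
All nodes satisfy the balance condition.
Result: Balanced


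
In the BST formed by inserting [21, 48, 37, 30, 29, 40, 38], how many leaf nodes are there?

Tree built from: [21, 48, 37, 30, 29, 40, 38]
Tree (level-order array): [21, None, 48, 37, None, 30, 40, 29, None, 38]
Rule: A leaf has 0 children.
Per-node child counts:
  node 21: 1 child(ren)
  node 48: 1 child(ren)
  node 37: 2 child(ren)
  node 30: 1 child(ren)
  node 29: 0 child(ren)
  node 40: 1 child(ren)
  node 38: 0 child(ren)
Matching nodes: [29, 38]
Count of leaf nodes: 2


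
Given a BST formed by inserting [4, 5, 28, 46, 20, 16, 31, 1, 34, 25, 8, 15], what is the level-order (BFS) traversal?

Tree insertion order: [4, 5, 28, 46, 20, 16, 31, 1, 34, 25, 8, 15]
Tree (level-order array): [4, 1, 5, None, None, None, 28, 20, 46, 16, 25, 31, None, 8, None, None, None, None, 34, None, 15]
BFS from the root, enqueuing left then right child of each popped node:
  queue [4] -> pop 4, enqueue [1, 5], visited so far: [4]
  queue [1, 5] -> pop 1, enqueue [none], visited so far: [4, 1]
  queue [5] -> pop 5, enqueue [28], visited so far: [4, 1, 5]
  queue [28] -> pop 28, enqueue [20, 46], visited so far: [4, 1, 5, 28]
  queue [20, 46] -> pop 20, enqueue [16, 25], visited so far: [4, 1, 5, 28, 20]
  queue [46, 16, 25] -> pop 46, enqueue [31], visited so far: [4, 1, 5, 28, 20, 46]
  queue [16, 25, 31] -> pop 16, enqueue [8], visited so far: [4, 1, 5, 28, 20, 46, 16]
  queue [25, 31, 8] -> pop 25, enqueue [none], visited so far: [4, 1, 5, 28, 20, 46, 16, 25]
  queue [31, 8] -> pop 31, enqueue [34], visited so far: [4, 1, 5, 28, 20, 46, 16, 25, 31]
  queue [8, 34] -> pop 8, enqueue [15], visited so far: [4, 1, 5, 28, 20, 46, 16, 25, 31, 8]
  queue [34, 15] -> pop 34, enqueue [none], visited so far: [4, 1, 5, 28, 20, 46, 16, 25, 31, 8, 34]
  queue [15] -> pop 15, enqueue [none], visited so far: [4, 1, 5, 28, 20, 46, 16, 25, 31, 8, 34, 15]
Result: [4, 1, 5, 28, 20, 46, 16, 25, 31, 8, 34, 15]


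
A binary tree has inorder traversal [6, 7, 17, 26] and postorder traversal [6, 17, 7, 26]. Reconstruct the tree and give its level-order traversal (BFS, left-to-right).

Inorder:   [6, 7, 17, 26]
Postorder: [6, 17, 7, 26]
Algorithm: postorder visits root last, so walk postorder right-to-left;
each value is the root of the current inorder slice — split it at that
value, recurse on the right subtree first, then the left.
Recursive splits:
  root=26; inorder splits into left=[6, 7, 17], right=[]
  root=7; inorder splits into left=[6], right=[17]
  root=17; inorder splits into left=[], right=[]
  root=6; inorder splits into left=[], right=[]
Reconstructed level-order: [26, 7, 6, 17]


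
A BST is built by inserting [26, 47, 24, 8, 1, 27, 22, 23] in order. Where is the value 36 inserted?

Starting tree (level order): [26, 24, 47, 8, None, 27, None, 1, 22, None, None, None, None, None, 23]
Insertion path: 26 -> 47 -> 27
Result: insert 36 as right child of 27
Final tree (level order): [26, 24, 47, 8, None, 27, None, 1, 22, None, 36, None, None, None, 23]


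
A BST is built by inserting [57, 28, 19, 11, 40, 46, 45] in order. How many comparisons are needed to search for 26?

Search path for 26: 57 -> 28 -> 19
Found: False
Comparisons: 3


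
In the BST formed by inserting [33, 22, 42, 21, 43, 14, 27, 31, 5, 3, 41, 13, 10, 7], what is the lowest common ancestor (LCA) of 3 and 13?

Tree insertion order: [33, 22, 42, 21, 43, 14, 27, 31, 5, 3, 41, 13, 10, 7]
Tree (level-order array): [33, 22, 42, 21, 27, 41, 43, 14, None, None, 31, None, None, None, None, 5, None, None, None, 3, 13, None, None, 10, None, 7]
In a BST, the LCA of p=3, q=13 is the first node v on the
root-to-leaf path with p <= v <= q (go left if both < v, right if both > v).
Walk from root:
  at 33: both 3 and 13 < 33, go left
  at 22: both 3 and 13 < 22, go left
  at 21: both 3 and 13 < 21, go left
  at 14: both 3 and 13 < 14, go left
  at 5: 3 <= 5 <= 13, this is the LCA
LCA = 5


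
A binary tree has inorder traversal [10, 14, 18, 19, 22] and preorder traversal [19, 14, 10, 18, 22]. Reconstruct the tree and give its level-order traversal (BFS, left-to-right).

Inorder:  [10, 14, 18, 19, 22]
Preorder: [19, 14, 10, 18, 22]
Algorithm: preorder visits root first, so consume preorder in order;
for each root, split the current inorder slice at that value into
left-subtree inorder and right-subtree inorder, then recurse.
Recursive splits:
  root=19; inorder splits into left=[10, 14, 18], right=[22]
  root=14; inorder splits into left=[10], right=[18]
  root=10; inorder splits into left=[], right=[]
  root=18; inorder splits into left=[], right=[]
  root=22; inorder splits into left=[], right=[]
Reconstructed level-order: [19, 14, 22, 10, 18]


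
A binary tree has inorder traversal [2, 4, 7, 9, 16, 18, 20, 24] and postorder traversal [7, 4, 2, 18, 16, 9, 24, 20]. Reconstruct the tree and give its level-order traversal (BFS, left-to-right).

Inorder:   [2, 4, 7, 9, 16, 18, 20, 24]
Postorder: [7, 4, 2, 18, 16, 9, 24, 20]
Algorithm: postorder visits root last, so walk postorder right-to-left;
each value is the root of the current inorder slice — split it at that
value, recurse on the right subtree first, then the left.
Recursive splits:
  root=20; inorder splits into left=[2, 4, 7, 9, 16, 18], right=[24]
  root=24; inorder splits into left=[], right=[]
  root=9; inorder splits into left=[2, 4, 7], right=[16, 18]
  root=16; inorder splits into left=[], right=[18]
  root=18; inorder splits into left=[], right=[]
  root=2; inorder splits into left=[], right=[4, 7]
  root=4; inorder splits into left=[], right=[7]
  root=7; inorder splits into left=[], right=[]
Reconstructed level-order: [20, 9, 24, 2, 16, 4, 18, 7]


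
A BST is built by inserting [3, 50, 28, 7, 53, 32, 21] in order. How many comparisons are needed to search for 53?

Search path for 53: 3 -> 50 -> 53
Found: True
Comparisons: 3


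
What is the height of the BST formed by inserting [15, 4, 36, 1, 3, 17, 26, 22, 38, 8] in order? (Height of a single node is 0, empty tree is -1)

Insertion order: [15, 4, 36, 1, 3, 17, 26, 22, 38, 8]
Tree (level-order array): [15, 4, 36, 1, 8, 17, 38, None, 3, None, None, None, 26, None, None, None, None, 22]
Compute height bottom-up (empty subtree = -1):
  height(3) = 1 + max(-1, -1) = 0
  height(1) = 1 + max(-1, 0) = 1
  height(8) = 1 + max(-1, -1) = 0
  height(4) = 1 + max(1, 0) = 2
  height(22) = 1 + max(-1, -1) = 0
  height(26) = 1 + max(0, -1) = 1
  height(17) = 1 + max(-1, 1) = 2
  height(38) = 1 + max(-1, -1) = 0
  height(36) = 1 + max(2, 0) = 3
  height(15) = 1 + max(2, 3) = 4
Height = 4


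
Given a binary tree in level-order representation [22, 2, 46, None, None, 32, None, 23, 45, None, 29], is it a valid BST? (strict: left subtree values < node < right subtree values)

Level-order array: [22, 2, 46, None, None, 32, None, 23, 45, None, 29]
Validate using subtree bounds (lo, hi): at each node, require lo < value < hi,
then recurse left with hi=value and right with lo=value.
Preorder trace (stopping at first violation):
  at node 22 with bounds (-inf, +inf): OK
  at node 2 with bounds (-inf, 22): OK
  at node 46 with bounds (22, +inf): OK
  at node 32 with bounds (22, 46): OK
  at node 23 with bounds (22, 32): OK
  at node 29 with bounds (23, 32): OK
  at node 45 with bounds (32, 46): OK
No violation found at any node.
Result: Valid BST


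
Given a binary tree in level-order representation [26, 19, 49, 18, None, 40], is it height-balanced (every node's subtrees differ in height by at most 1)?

Tree (level-order array): [26, 19, 49, 18, None, 40]
Definition: a tree is height-balanced if, at every node, |h(left) - h(right)| <= 1 (empty subtree has height -1).
Bottom-up per-node check:
  node 18: h_left=-1, h_right=-1, diff=0 [OK], height=0
  node 19: h_left=0, h_right=-1, diff=1 [OK], height=1
  node 40: h_left=-1, h_right=-1, diff=0 [OK], height=0
  node 49: h_left=0, h_right=-1, diff=1 [OK], height=1
  node 26: h_left=1, h_right=1, diff=0 [OK], height=2
All nodes satisfy the balance condition.
Result: Balanced


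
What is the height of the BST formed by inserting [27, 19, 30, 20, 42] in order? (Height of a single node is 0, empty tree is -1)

Insertion order: [27, 19, 30, 20, 42]
Tree (level-order array): [27, 19, 30, None, 20, None, 42]
Compute height bottom-up (empty subtree = -1):
  height(20) = 1 + max(-1, -1) = 0
  height(19) = 1 + max(-1, 0) = 1
  height(42) = 1 + max(-1, -1) = 0
  height(30) = 1 + max(-1, 0) = 1
  height(27) = 1 + max(1, 1) = 2
Height = 2


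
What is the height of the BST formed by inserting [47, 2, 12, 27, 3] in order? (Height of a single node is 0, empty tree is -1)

Insertion order: [47, 2, 12, 27, 3]
Tree (level-order array): [47, 2, None, None, 12, 3, 27]
Compute height bottom-up (empty subtree = -1):
  height(3) = 1 + max(-1, -1) = 0
  height(27) = 1 + max(-1, -1) = 0
  height(12) = 1 + max(0, 0) = 1
  height(2) = 1 + max(-1, 1) = 2
  height(47) = 1 + max(2, -1) = 3
Height = 3


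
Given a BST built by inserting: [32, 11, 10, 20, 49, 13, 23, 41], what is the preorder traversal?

Tree insertion order: [32, 11, 10, 20, 49, 13, 23, 41]
Tree (level-order array): [32, 11, 49, 10, 20, 41, None, None, None, 13, 23]
Preorder traversal: [32, 11, 10, 20, 13, 23, 49, 41]


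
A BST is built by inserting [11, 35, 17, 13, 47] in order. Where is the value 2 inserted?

Starting tree (level order): [11, None, 35, 17, 47, 13]
Insertion path: 11
Result: insert 2 as left child of 11
Final tree (level order): [11, 2, 35, None, None, 17, 47, 13]


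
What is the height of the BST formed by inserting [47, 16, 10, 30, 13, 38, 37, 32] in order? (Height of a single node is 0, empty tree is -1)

Insertion order: [47, 16, 10, 30, 13, 38, 37, 32]
Tree (level-order array): [47, 16, None, 10, 30, None, 13, None, 38, None, None, 37, None, 32]
Compute height bottom-up (empty subtree = -1):
  height(13) = 1 + max(-1, -1) = 0
  height(10) = 1 + max(-1, 0) = 1
  height(32) = 1 + max(-1, -1) = 0
  height(37) = 1 + max(0, -1) = 1
  height(38) = 1 + max(1, -1) = 2
  height(30) = 1 + max(-1, 2) = 3
  height(16) = 1 + max(1, 3) = 4
  height(47) = 1 + max(4, -1) = 5
Height = 5


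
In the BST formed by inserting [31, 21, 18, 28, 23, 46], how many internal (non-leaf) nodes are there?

Tree built from: [31, 21, 18, 28, 23, 46]
Tree (level-order array): [31, 21, 46, 18, 28, None, None, None, None, 23]
Rule: An internal node has at least one child.
Per-node child counts:
  node 31: 2 child(ren)
  node 21: 2 child(ren)
  node 18: 0 child(ren)
  node 28: 1 child(ren)
  node 23: 0 child(ren)
  node 46: 0 child(ren)
Matching nodes: [31, 21, 28]
Count of internal (non-leaf) nodes: 3


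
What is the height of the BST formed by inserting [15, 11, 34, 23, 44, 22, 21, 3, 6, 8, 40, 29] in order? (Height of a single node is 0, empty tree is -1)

Insertion order: [15, 11, 34, 23, 44, 22, 21, 3, 6, 8, 40, 29]
Tree (level-order array): [15, 11, 34, 3, None, 23, 44, None, 6, 22, 29, 40, None, None, 8, 21]
Compute height bottom-up (empty subtree = -1):
  height(8) = 1 + max(-1, -1) = 0
  height(6) = 1 + max(-1, 0) = 1
  height(3) = 1 + max(-1, 1) = 2
  height(11) = 1 + max(2, -1) = 3
  height(21) = 1 + max(-1, -1) = 0
  height(22) = 1 + max(0, -1) = 1
  height(29) = 1 + max(-1, -1) = 0
  height(23) = 1 + max(1, 0) = 2
  height(40) = 1 + max(-1, -1) = 0
  height(44) = 1 + max(0, -1) = 1
  height(34) = 1 + max(2, 1) = 3
  height(15) = 1 + max(3, 3) = 4
Height = 4
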